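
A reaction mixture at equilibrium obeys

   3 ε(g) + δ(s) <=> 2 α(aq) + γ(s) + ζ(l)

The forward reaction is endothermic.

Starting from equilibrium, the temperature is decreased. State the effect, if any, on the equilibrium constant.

decreases

K depends on temperature via the van 't Hoff relation. The forward reaction is endothermic, so lowering T decreases K.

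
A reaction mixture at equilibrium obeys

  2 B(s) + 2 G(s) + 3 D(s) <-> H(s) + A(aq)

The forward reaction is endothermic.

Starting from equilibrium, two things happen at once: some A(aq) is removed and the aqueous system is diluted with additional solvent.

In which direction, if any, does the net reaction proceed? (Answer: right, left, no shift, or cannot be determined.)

right

Removing A (aq), a product, drives the reaction to the right.
Dilution lowers every aqueous concentration by the same factor. Δn_aq = 1 − 0 = +1, so the system shifts toward the side with more dissolved moles — to the right.
All effects act in the same direction — net shift to the right.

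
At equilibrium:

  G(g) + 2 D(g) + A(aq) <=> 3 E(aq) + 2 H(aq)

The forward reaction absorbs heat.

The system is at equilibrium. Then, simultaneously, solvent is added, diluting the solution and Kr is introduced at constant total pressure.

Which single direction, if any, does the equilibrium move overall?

cannot be determined

Dilution lowers every aqueous concentration by the same factor. Δn_aq = 5 − 1 = +4, so the system shifts toward the side with more dissolved moles — to the right.
Adding inert gas at constant total pressure expands the volume and lowers every reacting partial pressure. With Δn_gas = 0 − 3 = -3, Q moves away from K toward the side with fewer gas moles, so the system shifts toward the side with more gas moles — to the left.
The individual effects push in opposite directions; without quantitative information the net direction cannot be determined.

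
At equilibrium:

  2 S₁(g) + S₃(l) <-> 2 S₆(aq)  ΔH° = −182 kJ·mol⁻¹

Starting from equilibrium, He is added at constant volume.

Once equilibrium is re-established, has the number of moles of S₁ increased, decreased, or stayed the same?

unchanged

At constant volume, adding an inert gas leaves every reacting species' partial pressure unchanged, so Q is unchanged — no shift from this change.
No net shift occurs, so the amount of S₁ is unchanged.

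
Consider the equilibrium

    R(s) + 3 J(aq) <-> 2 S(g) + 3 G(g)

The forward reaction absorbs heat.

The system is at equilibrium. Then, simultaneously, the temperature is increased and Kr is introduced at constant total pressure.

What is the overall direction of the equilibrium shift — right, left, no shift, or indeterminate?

The forward reaction is endothermic. Raising T favours the endothermic direction — shift to the right.
Adding inert gas at constant total pressure expands the volume and lowers every reacting partial pressure. With Δn_gas = 5 − 0 = +5, Q moves away from K toward the side with fewer gas moles, so the system shifts toward the side with more gas moles — to the right.
All effects act in the same direction — net shift to the right.

right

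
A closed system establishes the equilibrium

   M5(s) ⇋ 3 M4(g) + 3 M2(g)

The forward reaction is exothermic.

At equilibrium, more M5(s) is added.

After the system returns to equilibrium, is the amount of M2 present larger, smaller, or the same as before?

M5 is a pure solid; its activity is 1 regardless of amount, so Q is unaffected — no shift from this change.
No net shift occurs, so the amount of M2 is unchanged.

unchanged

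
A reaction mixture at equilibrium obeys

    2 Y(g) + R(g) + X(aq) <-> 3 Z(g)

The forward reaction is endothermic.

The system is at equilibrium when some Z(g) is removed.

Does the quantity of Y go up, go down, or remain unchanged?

Removing Z (g), a product, drives the reaction to the right.
The net shift is to the right. Y is a reactant, so its amount decreases.

decreases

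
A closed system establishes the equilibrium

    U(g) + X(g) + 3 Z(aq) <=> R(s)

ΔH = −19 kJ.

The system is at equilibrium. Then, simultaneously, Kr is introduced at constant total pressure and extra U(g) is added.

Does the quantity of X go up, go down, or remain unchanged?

Adding inert gas at constant total pressure expands the volume and lowers every reacting partial pressure. With Δn_gas = 0 − 2 = -2, Q moves away from K toward the side with fewer gas moles, so the system shifts toward the side with more gas moles — to the left.
Adding U (g), a reactant, drives the reaction to the right.
The two effects oppose each other, so the net shift — and hence the change in X — cannot be determined from the given information.

cannot be determined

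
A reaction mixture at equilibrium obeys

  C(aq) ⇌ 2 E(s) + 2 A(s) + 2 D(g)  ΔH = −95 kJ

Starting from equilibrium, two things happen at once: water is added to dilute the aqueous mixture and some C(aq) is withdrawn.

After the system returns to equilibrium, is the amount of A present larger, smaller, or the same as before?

Dilution lowers every aqueous concentration by the same factor. Δn_aq = 0 − 1 = -1, so the system shifts toward the side with more dissolved moles — to the left.
Removing C (aq), a reactant, drives the reaction to the left.
The net shift is to the left. A is a product, so its amount decreases.

decreases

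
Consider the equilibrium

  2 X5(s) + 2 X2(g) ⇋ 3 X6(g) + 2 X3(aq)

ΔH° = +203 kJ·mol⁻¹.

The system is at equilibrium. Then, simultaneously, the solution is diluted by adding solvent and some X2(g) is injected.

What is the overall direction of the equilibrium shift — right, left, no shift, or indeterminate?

right

Dilution lowers every aqueous concentration by the same factor. Δn_aq = 2 − 0 = +2, so the system shifts toward the side with more dissolved moles — to the right.
Adding X2 (g), a reactant, drives the reaction to the right.
All effects act in the same direction — net shift to the right.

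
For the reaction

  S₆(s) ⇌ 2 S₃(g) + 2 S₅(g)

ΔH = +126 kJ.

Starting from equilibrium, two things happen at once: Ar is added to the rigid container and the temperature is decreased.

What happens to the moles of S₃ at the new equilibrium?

At constant volume, adding an inert gas leaves every reacting species' partial pressure unchanged, so Q is unchanged — no shift from this change.
The forward reaction is endothermic. Lowering T favours the exothermic direction — shift to the left.
The net shift is to the left. S₃ is a product, so its amount decreases.

decreases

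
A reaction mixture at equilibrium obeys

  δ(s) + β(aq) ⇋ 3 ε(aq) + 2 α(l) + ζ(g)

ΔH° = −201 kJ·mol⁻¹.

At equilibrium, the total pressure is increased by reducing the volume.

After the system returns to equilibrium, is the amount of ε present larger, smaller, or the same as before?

decreases

Gas moles: reactants 0, products 1 (Δn_gas = +1). Compression shifts the system toward the side with fewer moles of gas — to the left.
The net shift is to the left. ε is a product, so its amount decreases.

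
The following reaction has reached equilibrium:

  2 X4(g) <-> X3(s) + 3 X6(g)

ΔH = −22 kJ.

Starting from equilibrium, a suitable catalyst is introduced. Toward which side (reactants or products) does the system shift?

A catalyst speeds both forward and reverse rates equally; it changes neither Q nor K — no shift from this change.

no shift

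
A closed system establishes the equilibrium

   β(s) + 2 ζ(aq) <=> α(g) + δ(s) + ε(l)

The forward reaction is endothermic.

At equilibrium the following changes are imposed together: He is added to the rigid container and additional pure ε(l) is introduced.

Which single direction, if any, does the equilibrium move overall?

At constant volume, adding an inert gas leaves every reacting species' partial pressure unchanged, so Q is unchanged — no shift from this change.
ε is a pure liquid; its activity is 1 regardless of amount, so Q is unaffected — no shift from this change.
None of the changes alters Q relative to K, so there is no net shift.

no shift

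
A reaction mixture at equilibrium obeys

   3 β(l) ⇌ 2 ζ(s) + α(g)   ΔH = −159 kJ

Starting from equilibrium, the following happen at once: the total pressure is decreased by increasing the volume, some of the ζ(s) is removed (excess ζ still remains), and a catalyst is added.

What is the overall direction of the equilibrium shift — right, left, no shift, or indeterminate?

Gas moles: reactants 0, products 1 (Δn_gas = +1). Expansion shifts the system toward the side with more moles of gas — to the right.
ζ is a pure solid; its activity is 1 regardless of amount, so Q is unaffected — no shift from this change.
A catalyst speeds both forward and reverse rates equally; it changes neither Q nor K — no shift from this change.
Only the nonzero effect(s) matter; the net shift is to the right.

right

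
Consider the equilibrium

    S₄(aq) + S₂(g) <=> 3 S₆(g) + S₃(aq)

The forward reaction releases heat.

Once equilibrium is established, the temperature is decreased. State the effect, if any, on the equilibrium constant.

K depends on temperature via the van 't Hoff relation. The forward reaction is exothermic, so lowering T increases K.

increases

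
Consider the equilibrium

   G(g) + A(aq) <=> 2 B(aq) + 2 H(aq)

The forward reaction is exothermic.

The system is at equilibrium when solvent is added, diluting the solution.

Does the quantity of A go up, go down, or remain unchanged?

decreases

Dilution lowers every aqueous concentration by the same factor. Δn_aq = 4 − 1 = +3, so the system shifts toward the side with more dissolved moles — to the right.
The net shift is to the right. A is a reactant, so its amount decreases.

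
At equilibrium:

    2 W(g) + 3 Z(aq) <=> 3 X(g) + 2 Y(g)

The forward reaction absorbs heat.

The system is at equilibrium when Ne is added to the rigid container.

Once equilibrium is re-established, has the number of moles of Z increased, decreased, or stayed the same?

unchanged

At constant volume, adding an inert gas leaves every reacting species' partial pressure unchanged, so Q is unchanged — no shift from this change.
No net shift occurs, so the amount of Z is unchanged.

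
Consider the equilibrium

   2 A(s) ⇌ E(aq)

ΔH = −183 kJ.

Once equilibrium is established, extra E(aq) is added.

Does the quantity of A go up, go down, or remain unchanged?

increases

Adding E (aq), a product, drives the reaction to the left.
The net shift is to the left. A is a reactant, so its amount increases.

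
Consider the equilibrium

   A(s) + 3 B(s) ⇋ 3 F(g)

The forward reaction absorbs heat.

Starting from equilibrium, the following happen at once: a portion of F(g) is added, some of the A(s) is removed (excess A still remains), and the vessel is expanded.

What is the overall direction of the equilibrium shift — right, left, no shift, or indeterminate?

cannot be determined

Adding F (g), a product, drives the reaction to the left.
A is a pure solid; its activity is 1 regardless of amount, so Q is unaffected — no shift from this change.
Gas moles: reactants 0, products 3 (Δn_gas = +3). Expansion shifts the system toward the side with more moles of gas — to the right.
The individual effects push in opposite directions; without quantitative information the net direction cannot be determined.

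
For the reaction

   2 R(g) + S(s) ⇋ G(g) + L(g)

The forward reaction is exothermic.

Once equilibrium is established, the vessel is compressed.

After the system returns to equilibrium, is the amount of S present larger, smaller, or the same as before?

Gas moles: reactants 2, products 2. Δn_gas = 0, so a volume change leaves Q equal to K — no shift from this change.
No net shift occurs, so the amount of S is unchanged.

unchanged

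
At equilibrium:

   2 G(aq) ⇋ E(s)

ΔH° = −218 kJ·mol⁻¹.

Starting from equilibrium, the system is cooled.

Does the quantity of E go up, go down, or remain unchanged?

The forward reaction is exothermic. Lowering T favours the exothermic direction — shift to the right.
The net shift is to the right. E is a product, so its amount increases.

increases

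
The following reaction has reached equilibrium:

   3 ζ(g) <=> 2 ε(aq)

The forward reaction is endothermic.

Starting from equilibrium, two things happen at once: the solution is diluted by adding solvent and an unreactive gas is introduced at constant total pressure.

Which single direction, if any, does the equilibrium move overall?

cannot be determined

Dilution lowers every aqueous concentration by the same factor. Δn_aq = 2 − 0 = +2, so the system shifts toward the side with more dissolved moles — to the right.
Adding inert gas at constant total pressure expands the volume and lowers every reacting partial pressure. With Δn_gas = 0 − 3 = -3, Q moves away from K toward the side with fewer gas moles, so the system shifts toward the side with more gas moles — to the left.
The individual effects push in opposite directions; without quantitative information the net direction cannot be determined.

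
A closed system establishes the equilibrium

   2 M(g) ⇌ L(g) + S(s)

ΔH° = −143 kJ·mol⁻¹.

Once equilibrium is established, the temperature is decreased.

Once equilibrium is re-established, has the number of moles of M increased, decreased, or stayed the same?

decreases

The forward reaction is exothermic. Lowering T favours the exothermic direction — shift to the right.
The net shift is to the right. M is a reactant, so its amount decreases.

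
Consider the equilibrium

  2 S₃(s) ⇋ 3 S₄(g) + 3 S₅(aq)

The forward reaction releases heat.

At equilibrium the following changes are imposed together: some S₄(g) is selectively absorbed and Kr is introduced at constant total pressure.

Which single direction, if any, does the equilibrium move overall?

right

Removing S₄ (g), a product, drives the reaction to the right.
Adding inert gas at constant total pressure expands the volume and lowers every reacting partial pressure. With Δn_gas = 3 − 0 = +3, Q moves away from K toward the side with fewer gas moles, so the system shifts toward the side with more gas moles — to the right.
All effects act in the same direction — net shift to the right.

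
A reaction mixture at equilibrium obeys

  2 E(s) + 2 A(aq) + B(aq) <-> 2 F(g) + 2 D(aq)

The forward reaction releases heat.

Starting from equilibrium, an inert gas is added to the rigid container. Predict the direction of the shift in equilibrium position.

no shift

At constant volume, adding an inert gas leaves every reacting species' partial pressure unchanged, so Q is unchanged — no shift from this change.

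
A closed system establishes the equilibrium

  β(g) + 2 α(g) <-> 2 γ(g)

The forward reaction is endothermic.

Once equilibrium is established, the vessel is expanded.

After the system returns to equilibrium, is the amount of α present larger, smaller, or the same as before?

Gas moles: reactants 3, products 2 (Δn_gas = -1). Expansion shifts the system toward the side with more moles of gas — to the left.
The net shift is to the left. α is a reactant, so its amount increases.

increases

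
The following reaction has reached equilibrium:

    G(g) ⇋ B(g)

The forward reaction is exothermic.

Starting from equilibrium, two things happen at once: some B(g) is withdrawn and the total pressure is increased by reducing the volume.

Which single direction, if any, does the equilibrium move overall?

Removing B (g), a product, drives the reaction to the right.
Gas moles: reactants 1, products 1. Δn_gas = 0, so a volume change leaves Q equal to K — no shift from this change.
Only the nonzero effect(s) matter; the net shift is to the right.

right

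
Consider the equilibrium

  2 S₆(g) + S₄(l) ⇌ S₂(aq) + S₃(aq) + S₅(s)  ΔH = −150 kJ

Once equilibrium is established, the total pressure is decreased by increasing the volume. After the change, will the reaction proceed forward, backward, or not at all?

left

Gas moles: reactants 2, products 0 (Δn_gas = -2). Expansion shifts the system toward the side with more moles of gas — to the left.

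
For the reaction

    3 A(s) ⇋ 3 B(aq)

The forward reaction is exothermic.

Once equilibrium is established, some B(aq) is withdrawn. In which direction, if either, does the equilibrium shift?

Removing B (aq), a product, drives the reaction to the right.

right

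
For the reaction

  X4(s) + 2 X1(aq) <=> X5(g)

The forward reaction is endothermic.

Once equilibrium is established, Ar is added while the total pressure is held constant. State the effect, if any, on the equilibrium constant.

The equilibrium constant depends only on temperature. This perturbation may move the position of equilibrium, but since T is unchanged, K itself is unchanged.

unchanged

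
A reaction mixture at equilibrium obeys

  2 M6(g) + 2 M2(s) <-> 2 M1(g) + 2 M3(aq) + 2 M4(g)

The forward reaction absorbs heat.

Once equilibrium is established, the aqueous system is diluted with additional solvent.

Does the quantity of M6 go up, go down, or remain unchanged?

Dilution lowers every aqueous concentration by the same factor. Δn_aq = 2 − 0 = +2, so the system shifts toward the side with more dissolved moles — to the right.
The net shift is to the right. M6 is a reactant, so its amount decreases.

decreases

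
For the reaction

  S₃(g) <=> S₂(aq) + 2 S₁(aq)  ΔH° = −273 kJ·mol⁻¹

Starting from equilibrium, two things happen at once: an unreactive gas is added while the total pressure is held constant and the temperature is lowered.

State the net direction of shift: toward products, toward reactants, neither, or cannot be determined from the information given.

Adding inert gas at constant total pressure expands the volume and lowers every reacting partial pressure. With Δn_gas = 0 − 1 = -1, Q moves away from K toward the side with fewer gas moles, so the system shifts toward the side with more gas moles — to the left.
The forward reaction is exothermic. Lowering T favours the exothermic direction — shift to the right.
The individual effects push in opposite directions; without quantitative information the net direction cannot be determined.

cannot be determined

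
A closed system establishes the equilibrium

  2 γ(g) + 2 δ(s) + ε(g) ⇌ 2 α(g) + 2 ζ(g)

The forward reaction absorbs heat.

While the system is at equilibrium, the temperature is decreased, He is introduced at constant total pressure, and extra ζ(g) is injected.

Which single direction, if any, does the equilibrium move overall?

The forward reaction is endothermic. Lowering T favours the exothermic direction — shift to the left.
Adding inert gas at constant total pressure expands the volume and lowers every reacting partial pressure. With Δn_gas = 4 − 3 = +1, Q moves away from K toward the side with fewer gas moles, so the system shifts toward the side with more gas moles — to the right.
Adding ζ (g), a product, drives the reaction to the left.
The individual effects push in opposite directions; without quantitative information the net direction cannot be determined.

cannot be determined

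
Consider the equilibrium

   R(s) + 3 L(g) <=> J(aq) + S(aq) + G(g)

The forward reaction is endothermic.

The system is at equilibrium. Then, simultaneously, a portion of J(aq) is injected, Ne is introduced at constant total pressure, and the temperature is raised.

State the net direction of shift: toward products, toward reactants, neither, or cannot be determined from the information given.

cannot be determined

Adding J (aq), a product, drives the reaction to the left.
Adding inert gas at constant total pressure expands the volume and lowers every reacting partial pressure. With Δn_gas = 1 − 3 = -2, Q moves away from K toward the side with fewer gas moles, so the system shifts toward the side with more gas moles — to the left.
The forward reaction is endothermic. Raising T favours the endothermic direction — shift to the right.
The individual effects push in opposite directions; without quantitative information the net direction cannot be determined.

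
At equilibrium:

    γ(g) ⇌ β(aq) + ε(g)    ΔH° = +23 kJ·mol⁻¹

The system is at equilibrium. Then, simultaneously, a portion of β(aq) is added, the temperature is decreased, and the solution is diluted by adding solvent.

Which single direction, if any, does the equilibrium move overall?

Adding β (aq), a product, drives the reaction to the left.
The forward reaction is endothermic. Lowering T favours the exothermic direction — shift to the left.
Dilution lowers every aqueous concentration by the same factor. Δn_aq = 1 − 0 = +1, so the system shifts toward the side with more dissolved moles — to the right.
The individual effects push in opposite directions; without quantitative information the net direction cannot be determined.

cannot be determined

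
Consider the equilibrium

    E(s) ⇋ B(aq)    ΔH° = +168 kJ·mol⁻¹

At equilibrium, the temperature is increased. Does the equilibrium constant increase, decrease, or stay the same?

increases

K depends on temperature via the van 't Hoff relation. The forward reaction is endothermic, so raising T increases K.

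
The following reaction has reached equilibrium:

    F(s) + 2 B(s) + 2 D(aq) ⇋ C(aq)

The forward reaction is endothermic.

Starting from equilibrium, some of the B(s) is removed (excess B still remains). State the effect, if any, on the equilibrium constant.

unchanged

The equilibrium constant depends only on temperature. This perturbation changes neither the position of equilibrium nor K.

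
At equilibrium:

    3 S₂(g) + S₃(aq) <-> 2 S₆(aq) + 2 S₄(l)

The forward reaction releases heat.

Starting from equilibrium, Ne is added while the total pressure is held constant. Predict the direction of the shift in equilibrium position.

Adding inert gas at constant total pressure expands the volume and lowers every reacting partial pressure. With Δn_gas = 0 − 3 = -3, Q moves away from K toward the side with fewer gas moles, so the system shifts toward the side with more gas moles — to the left.

left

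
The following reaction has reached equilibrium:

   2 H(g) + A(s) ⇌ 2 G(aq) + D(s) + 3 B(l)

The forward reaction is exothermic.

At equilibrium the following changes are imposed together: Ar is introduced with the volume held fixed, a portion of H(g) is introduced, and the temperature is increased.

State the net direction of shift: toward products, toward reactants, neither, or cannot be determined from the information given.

cannot be determined

At constant volume, adding an inert gas leaves every reacting species' partial pressure unchanged, so Q is unchanged — no shift from this change.
Adding H (g), a reactant, drives the reaction to the right.
The forward reaction is exothermic. Raising T favours the endothermic direction — shift to the left.
The individual effects push in opposite directions; without quantitative information the net direction cannot be determined.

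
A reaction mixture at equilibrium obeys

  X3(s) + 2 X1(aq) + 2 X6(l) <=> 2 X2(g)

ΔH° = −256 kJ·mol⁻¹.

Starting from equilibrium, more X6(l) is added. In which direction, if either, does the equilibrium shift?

X6 is a pure liquid; its activity is 1 regardless of amount, so Q is unaffected — no shift from this change.

no shift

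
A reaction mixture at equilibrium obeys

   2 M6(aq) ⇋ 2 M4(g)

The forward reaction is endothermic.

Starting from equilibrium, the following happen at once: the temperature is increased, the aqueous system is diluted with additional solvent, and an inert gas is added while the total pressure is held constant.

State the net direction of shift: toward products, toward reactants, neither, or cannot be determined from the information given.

The forward reaction is endothermic. Raising T favours the endothermic direction — shift to the right.
Dilution lowers every aqueous concentration by the same factor. Δn_aq = 0 − 2 = -2, so the system shifts toward the side with more dissolved moles — to the left.
Adding inert gas at constant total pressure expands the volume and lowers every reacting partial pressure. With Δn_gas = 2 − 0 = +2, Q moves away from K toward the side with fewer gas moles, so the system shifts toward the side with more gas moles — to the right.
The individual effects push in opposite directions; without quantitative information the net direction cannot be determined.

cannot be determined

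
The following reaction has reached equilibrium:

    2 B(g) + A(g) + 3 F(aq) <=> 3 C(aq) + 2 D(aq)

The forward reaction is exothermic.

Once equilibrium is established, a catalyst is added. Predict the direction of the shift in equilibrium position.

A catalyst speeds both forward and reverse rates equally; it changes neither Q nor K — no shift from this change.

no shift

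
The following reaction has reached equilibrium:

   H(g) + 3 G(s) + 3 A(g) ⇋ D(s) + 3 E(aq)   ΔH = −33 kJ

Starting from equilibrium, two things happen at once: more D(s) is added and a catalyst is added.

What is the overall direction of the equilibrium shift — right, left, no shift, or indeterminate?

no shift

D is a pure solid; its activity is 1 regardless of amount, so Q is unaffected — no shift from this change.
A catalyst speeds both forward and reverse rates equally; it changes neither Q nor K — no shift from this change.
None of the changes alters Q relative to K, so there is no net shift.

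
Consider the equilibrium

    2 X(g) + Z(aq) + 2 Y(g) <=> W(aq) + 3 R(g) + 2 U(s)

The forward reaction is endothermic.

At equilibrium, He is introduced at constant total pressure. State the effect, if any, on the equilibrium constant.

The equilibrium constant depends only on temperature. This perturbation may move the position of equilibrium, but since T is unchanged, K itself is unchanged.

unchanged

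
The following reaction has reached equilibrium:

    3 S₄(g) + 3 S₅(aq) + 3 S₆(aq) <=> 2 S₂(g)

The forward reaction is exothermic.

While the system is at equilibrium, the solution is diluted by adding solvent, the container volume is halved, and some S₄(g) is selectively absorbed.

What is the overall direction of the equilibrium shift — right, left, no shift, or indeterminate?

Dilution lowers every aqueous concentration by the same factor. Δn_aq = 0 − 6 = -6, so the system shifts toward the side with more dissolved moles — to the left.
Gas moles: reactants 3, products 2 (Δn_gas = -1). Compression shifts the system toward the side with fewer moles of gas — to the right.
Removing S₄ (g), a reactant, drives the reaction to the left.
The individual effects push in opposite directions; without quantitative information the net direction cannot be determined.

cannot be determined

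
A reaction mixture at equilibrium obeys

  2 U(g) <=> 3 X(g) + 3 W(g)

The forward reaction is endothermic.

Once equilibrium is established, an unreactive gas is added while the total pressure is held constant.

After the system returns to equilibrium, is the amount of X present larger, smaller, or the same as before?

Adding inert gas at constant total pressure expands the volume and lowers every reacting partial pressure. With Δn_gas = 6 − 2 = +4, Q moves away from K toward the side with fewer gas moles, so the system shifts toward the side with more gas moles — to the right.
The net shift is to the right. X is a product, so its amount increases.

increases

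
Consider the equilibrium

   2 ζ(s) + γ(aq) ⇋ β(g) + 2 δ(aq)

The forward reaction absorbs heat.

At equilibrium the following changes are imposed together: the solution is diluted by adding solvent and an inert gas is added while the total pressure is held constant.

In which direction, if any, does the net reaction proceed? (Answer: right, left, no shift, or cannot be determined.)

right

Dilution lowers every aqueous concentration by the same factor. Δn_aq = 2 − 1 = +1, so the system shifts toward the side with more dissolved moles — to the right.
Adding inert gas at constant total pressure expands the volume and lowers every reacting partial pressure. With Δn_gas = 1 − 0 = +1, Q moves away from K toward the side with fewer gas moles, so the system shifts toward the side with more gas moles — to the right.
All effects act in the same direction — net shift to the right.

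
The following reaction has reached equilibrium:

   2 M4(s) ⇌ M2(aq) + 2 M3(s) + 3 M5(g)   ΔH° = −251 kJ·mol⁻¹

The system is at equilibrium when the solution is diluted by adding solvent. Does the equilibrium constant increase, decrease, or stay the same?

The equilibrium constant depends only on temperature. This perturbation may move the position of equilibrium, but since T is unchanged, K itself is unchanged.

unchanged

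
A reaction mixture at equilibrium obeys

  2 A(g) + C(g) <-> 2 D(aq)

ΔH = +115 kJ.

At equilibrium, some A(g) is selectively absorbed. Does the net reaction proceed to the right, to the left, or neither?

left

Removing A (g), a reactant, drives the reaction to the left.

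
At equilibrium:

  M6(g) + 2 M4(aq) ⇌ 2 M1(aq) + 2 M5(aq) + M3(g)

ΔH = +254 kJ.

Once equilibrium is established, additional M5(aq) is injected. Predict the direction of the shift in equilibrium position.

left

Adding M5 (aq), a product, drives the reaction to the left.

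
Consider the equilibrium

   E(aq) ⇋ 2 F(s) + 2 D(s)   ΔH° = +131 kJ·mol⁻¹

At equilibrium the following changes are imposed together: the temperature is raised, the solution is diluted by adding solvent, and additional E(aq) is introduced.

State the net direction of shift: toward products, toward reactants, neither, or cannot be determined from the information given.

cannot be determined

The forward reaction is endothermic. Raising T favours the endothermic direction — shift to the right.
Dilution lowers every aqueous concentration by the same factor. Δn_aq = 0 − 1 = -1, so the system shifts toward the side with more dissolved moles — to the left.
Adding E (aq), a reactant, drives the reaction to the right.
The individual effects push in opposite directions; without quantitative information the net direction cannot be determined.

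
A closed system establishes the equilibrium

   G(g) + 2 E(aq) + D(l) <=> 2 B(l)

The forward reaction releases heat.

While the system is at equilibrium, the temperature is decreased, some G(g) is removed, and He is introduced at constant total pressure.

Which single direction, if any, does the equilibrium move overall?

cannot be determined

The forward reaction is exothermic. Lowering T favours the exothermic direction — shift to the right.
Removing G (g), a reactant, drives the reaction to the left.
Adding inert gas at constant total pressure expands the volume and lowers every reacting partial pressure. With Δn_gas = 0 − 1 = -1, Q moves away from K toward the side with fewer gas moles, so the system shifts toward the side with more gas moles — to the left.
The individual effects push in opposite directions; without quantitative information the net direction cannot be determined.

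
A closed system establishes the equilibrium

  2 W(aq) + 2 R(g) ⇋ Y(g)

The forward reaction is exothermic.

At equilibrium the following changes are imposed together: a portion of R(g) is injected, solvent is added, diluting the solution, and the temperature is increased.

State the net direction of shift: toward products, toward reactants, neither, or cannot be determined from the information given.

cannot be determined

Adding R (g), a reactant, drives the reaction to the right.
Dilution lowers every aqueous concentration by the same factor. Δn_aq = 0 − 2 = -2, so the system shifts toward the side with more dissolved moles — to the left.
The forward reaction is exothermic. Raising T favours the endothermic direction — shift to the left.
The individual effects push in opposite directions; without quantitative information the net direction cannot be determined.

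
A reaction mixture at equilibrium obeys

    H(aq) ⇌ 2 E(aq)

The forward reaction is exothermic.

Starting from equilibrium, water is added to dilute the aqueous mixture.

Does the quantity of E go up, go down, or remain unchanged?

Dilution lowers every aqueous concentration by the same factor. Δn_aq = 2 − 1 = +1, so the system shifts toward the side with more dissolved moles — to the right.
The net shift is to the right. E is a product, so its amount increases.

increases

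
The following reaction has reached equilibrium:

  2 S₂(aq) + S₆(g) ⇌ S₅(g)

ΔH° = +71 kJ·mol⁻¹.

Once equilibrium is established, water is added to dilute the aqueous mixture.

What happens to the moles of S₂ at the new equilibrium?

increases

Dilution lowers every aqueous concentration by the same factor. Δn_aq = 0 − 2 = -2, so the system shifts toward the side with more dissolved moles — to the left.
The net shift is to the left. S₂ is a reactant, so its amount increases.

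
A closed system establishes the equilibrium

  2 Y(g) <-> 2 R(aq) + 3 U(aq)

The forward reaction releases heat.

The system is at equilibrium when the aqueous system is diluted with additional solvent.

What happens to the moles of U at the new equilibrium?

Dilution lowers every aqueous concentration by the same factor. Δn_aq = 5 − 0 = +5, so the system shifts toward the side with more dissolved moles — to the right.
The net shift is to the right. U is a product, so its amount increases.

increases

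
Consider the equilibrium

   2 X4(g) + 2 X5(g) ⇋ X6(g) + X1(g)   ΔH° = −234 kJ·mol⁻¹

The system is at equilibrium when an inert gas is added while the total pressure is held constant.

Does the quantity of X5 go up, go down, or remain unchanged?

Adding inert gas at constant total pressure expands the volume and lowers every reacting partial pressure. With Δn_gas = 2 − 4 = -2, Q moves away from K toward the side with fewer gas moles, so the system shifts toward the side with more gas moles — to the left.
The net shift is to the left. X5 is a reactant, so its amount increases.

increases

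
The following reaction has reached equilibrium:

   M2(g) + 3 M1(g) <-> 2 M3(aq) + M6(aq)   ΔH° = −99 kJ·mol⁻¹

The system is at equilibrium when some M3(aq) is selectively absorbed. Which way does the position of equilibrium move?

right

Removing M3 (aq), a product, drives the reaction to the right.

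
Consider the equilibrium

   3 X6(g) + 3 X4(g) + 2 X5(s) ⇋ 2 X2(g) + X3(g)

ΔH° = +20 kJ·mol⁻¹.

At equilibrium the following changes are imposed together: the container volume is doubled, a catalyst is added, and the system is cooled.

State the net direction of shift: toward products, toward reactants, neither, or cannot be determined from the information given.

left

Gas moles: reactants 6, products 3 (Δn_gas = -3). Expansion shifts the system toward the side with more moles of gas — to the left.
A catalyst speeds both forward and reverse rates equally; it changes neither Q nor K — no shift from this change.
The forward reaction is endothermic. Lowering T favours the exothermic direction — shift to the left.
Only the nonzero effect(s) matter; the net shift is to the left.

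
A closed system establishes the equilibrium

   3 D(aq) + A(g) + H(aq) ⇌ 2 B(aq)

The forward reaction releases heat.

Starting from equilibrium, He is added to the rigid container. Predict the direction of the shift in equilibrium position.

no shift

At constant volume, adding an inert gas leaves every reacting species' partial pressure unchanged, so Q is unchanged — no shift from this change.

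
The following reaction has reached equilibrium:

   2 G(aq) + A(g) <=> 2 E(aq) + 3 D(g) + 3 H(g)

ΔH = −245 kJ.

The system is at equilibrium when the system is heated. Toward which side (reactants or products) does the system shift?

left

The forward reaction is exothermic. Raising T favours the endothermic direction — shift to the left.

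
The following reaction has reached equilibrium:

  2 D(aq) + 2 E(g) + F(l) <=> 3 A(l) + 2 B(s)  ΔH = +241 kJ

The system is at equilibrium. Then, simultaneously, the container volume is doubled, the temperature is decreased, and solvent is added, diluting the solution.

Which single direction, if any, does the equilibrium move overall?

Gas moles: reactants 2, products 0 (Δn_gas = -2). Expansion shifts the system toward the side with more moles of gas — to the left.
The forward reaction is endothermic. Lowering T favours the exothermic direction — shift to the left.
Dilution lowers every aqueous concentration by the same factor. Δn_aq = 0 − 2 = -2, so the system shifts toward the side with more dissolved moles — to the left.
All effects act in the same direction — net shift to the left.

left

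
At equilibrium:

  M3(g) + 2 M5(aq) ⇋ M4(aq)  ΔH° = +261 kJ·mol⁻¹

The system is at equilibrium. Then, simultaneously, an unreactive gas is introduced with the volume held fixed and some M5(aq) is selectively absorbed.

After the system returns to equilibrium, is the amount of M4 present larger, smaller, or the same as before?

decreases

At constant volume, adding an inert gas leaves every reacting species' partial pressure unchanged, so Q is unchanged — no shift from this change.
Removing M5 (aq), a reactant, drives the reaction to the left.
The net shift is to the left. M4 is a product, so its amount decreases.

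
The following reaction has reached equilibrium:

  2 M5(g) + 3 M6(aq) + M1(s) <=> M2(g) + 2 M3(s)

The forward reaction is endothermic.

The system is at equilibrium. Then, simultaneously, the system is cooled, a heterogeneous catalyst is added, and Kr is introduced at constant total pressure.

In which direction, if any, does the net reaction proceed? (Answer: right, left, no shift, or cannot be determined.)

The forward reaction is endothermic. Lowering T favours the exothermic direction — shift to the left.
A catalyst speeds both forward and reverse rates equally; it changes neither Q nor K — no shift from this change.
Adding inert gas at constant total pressure expands the volume and lowers every reacting partial pressure. With Δn_gas = 1 − 2 = -1, Q moves away from K toward the side with fewer gas moles, so the system shifts toward the side with more gas moles — to the left.
Only the nonzero effect(s) matter; the net shift is to the left.

left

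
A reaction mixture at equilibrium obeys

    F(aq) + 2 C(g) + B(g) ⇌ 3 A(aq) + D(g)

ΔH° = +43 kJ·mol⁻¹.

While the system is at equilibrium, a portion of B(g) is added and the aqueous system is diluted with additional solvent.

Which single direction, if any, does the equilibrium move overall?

Adding B (g), a reactant, drives the reaction to the right.
Dilution lowers every aqueous concentration by the same factor. Δn_aq = 3 − 1 = +2, so the system shifts toward the side with more dissolved moles — to the right.
All effects act in the same direction — net shift to the right.

right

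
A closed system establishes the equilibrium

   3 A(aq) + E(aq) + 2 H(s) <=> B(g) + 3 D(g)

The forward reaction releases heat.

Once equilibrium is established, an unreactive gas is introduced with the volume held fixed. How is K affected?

The equilibrium constant depends only on temperature. This perturbation changes neither the position of equilibrium nor K.

unchanged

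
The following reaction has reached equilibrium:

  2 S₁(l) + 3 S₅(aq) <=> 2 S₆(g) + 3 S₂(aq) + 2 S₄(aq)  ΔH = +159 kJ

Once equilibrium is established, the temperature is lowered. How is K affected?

decreases

K depends on temperature via the van 't Hoff relation. The forward reaction is endothermic, so lowering T decreases K.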